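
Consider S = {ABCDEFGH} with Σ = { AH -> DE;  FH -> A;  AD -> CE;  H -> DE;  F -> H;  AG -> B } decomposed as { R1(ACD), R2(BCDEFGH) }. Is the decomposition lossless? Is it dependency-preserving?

Lossless test: (CD)⁺ = {CD}, which is a superkey of neither fragment — lossy.
Dependency preservation: the restricted closure of {FH} across the fragments never reaches {A}, so FH → A cannot be enforced without a join — not preserved.

lossy and not dependency-preserving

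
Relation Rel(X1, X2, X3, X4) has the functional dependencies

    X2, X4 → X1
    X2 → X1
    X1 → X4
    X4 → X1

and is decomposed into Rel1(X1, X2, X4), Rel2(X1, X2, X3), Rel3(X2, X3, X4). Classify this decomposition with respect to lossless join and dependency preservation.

lossless and dependency-preserving

Lossless test (chase): Rows 1 and 3 agree on X2, X4; apply X2, X4→X1 and equate their X1 entries. Rows 1 and 2 agree on X1; apply X1→X4 and equate their X4 entries. Row 2 is now all distinguished symbols — the join is lossless.
Dependency preservation: every FD's attributes lie within a single fragment, so each can be enforced locally — preserved.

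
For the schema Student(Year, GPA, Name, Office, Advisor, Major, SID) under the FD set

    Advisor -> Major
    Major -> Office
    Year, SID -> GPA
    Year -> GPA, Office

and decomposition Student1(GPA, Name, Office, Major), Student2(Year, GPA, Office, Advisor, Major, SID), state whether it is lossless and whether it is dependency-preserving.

lossy but dependency-preserving

Lossless test: (GPA, Office, Major)⁺ = {GPA, Office, Major}, which is a superkey of neither fragment — lossy.
Dependency preservation: every FD's attributes lie within a single fragment, so each can be enforced locally — preserved.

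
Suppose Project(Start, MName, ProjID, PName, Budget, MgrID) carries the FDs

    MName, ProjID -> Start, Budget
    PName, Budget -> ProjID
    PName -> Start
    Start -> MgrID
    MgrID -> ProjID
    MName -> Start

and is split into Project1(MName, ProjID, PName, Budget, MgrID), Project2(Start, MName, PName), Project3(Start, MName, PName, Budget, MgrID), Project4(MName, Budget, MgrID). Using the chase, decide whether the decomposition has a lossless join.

Yes

Chase test. Columns are Start, MName, ProjID, PName, Budget, MgrID; row i has aⱼ where attribute j ∈ Projecti, else bᵢⱼ.
Initial tableau (one row per fragment):
  row 1: b11 a2 a3 a4 a5 a6
  row 2: a1 a2 b23 a4 b25 b26
  row 3: a1 a2 b33 a4 a5 a6
  row 4: b41 a2 b43 b44 a5 a6
Rows 1 and 3 agree on PName, Budget; apply PName, Budget→ProjID and equate their ProjID entries.
Rows 1 and 2 agree on PName; apply PName→Start and equate their Start entries.
Rows 1 and 2 agree on Start; apply Start→MgrID and equate their MgrID entries.
Rows 1 and 2 agree on MgrID; apply MgrID→ProjID and equate their ProjID entries.
Rows 1 and 4 agree on MgrID; apply MgrID→ProjID and equate their ProjID entries.
Rows 1 and 4 agree on MName; apply MName→Start and equate their Start entries.
Rows 1 and 2 agree on MName, ProjID; apply MName, ProjID→Start, Budget and equate their Start, Budget entries.
Row 1 is now all distinguished symbols — the join is lossless.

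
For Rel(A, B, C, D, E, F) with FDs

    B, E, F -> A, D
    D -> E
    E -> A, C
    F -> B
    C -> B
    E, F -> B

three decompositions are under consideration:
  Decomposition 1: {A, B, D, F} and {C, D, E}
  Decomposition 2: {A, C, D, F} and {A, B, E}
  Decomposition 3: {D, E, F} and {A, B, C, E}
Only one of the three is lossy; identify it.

Decomposition 1: common = {D}, closure = {A, B, C, D, E} → lossless.
Decomposition 2: common = {A}, closure = {A} → lossy.
Decomposition 3: common = {E}, closure = {A, B, C, E} → lossless.

Decomposition 2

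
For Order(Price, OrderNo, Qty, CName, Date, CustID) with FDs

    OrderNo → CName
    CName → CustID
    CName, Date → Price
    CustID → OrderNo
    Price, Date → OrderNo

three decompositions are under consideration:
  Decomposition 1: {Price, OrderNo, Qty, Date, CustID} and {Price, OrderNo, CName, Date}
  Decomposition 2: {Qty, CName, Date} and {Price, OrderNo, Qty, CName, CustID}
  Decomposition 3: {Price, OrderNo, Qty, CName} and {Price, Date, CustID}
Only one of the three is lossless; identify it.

Decomposition 1: common = {Price, OrderNo, Date}, closure = {Price, OrderNo, CName, Date, CustID} → lossless.
Decomposition 2: common = {Qty, CName}, closure = {OrderNo, Qty, CName, CustID} → lossy.
Decomposition 3: common = {Price}, closure = {Price} → lossy.

Decomposition 1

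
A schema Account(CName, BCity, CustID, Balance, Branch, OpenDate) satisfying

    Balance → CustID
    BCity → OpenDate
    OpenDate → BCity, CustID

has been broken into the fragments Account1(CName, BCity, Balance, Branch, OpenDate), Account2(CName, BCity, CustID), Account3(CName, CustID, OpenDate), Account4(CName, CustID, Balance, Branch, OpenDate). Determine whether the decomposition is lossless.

Chase test. Columns are CName, BCity, CustID, Balance, Branch, OpenDate; row i has aⱼ where attribute j ∈ Accounti, else bᵢⱼ.
Initial tableau (one row per fragment):
  row 1: a1 a2 b13 a4 a5 a6
  row 2: a1 a2 a3 b24 b25 b26
  row 3: a1 b32 a3 b34 b35 a6
  row 4: a1 b42 a3 a4 a5 a6
Rows 1 and 4 agree on Balance; apply Balance→CustID and equate their CustID entries.
Rows 1 and 2 agree on BCity; apply BCity→OpenDate and equate their OpenDate entries.
Rows 1 and 3 agree on OpenDate; apply OpenDate→BCity, CustID and equate their BCity, CustID entries.
Rows 1 and 4 agree on OpenDate; apply OpenDate→BCity, CustID and equate their BCity, CustID entries.
Row 1 is now all distinguished symbols — the join is lossless.

Yes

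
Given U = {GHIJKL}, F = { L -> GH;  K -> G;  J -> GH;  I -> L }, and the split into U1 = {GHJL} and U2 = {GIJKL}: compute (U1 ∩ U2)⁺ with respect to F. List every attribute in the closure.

U1 ∩ U2 = {GJL}.
L → GH applies, adding H
Closure: {GHJL}.

GHJL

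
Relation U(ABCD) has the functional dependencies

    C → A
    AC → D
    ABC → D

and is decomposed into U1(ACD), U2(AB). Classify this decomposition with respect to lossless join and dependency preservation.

Lossless test: (A)⁺ = {A}, which is a superkey of neither fragment — lossy.
Dependency preservation: ABC → D is not contained in any single fragment, but the restricted closure of its left-hand side across the fragments still reaches the right-hand side; the remaining FDs each lie inside some fragment. All dependencies are preserved.

lossy but dependency-preserving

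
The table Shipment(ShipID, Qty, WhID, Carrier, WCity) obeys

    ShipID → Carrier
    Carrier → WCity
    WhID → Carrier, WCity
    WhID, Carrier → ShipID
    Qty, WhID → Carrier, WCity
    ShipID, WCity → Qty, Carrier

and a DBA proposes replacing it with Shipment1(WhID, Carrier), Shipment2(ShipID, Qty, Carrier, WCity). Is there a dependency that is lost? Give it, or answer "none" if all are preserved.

WhID, Carrier → ShipID

Check WhID, Carrier → ShipID: no single fragment contains all of {ShipID, WhID, Carrier}, and the restricted closure of {WhID, Carrier} across the fragments never reaches {ShipID}.
ShipID → Carrier is preserved.
Carrier → WCity is preserved.
WhID → Carrier, WCity is preserved.
Qty, WhID → Carrier, WCity is preserved.
ShipID, WCity → Qty, Carrier is preserved.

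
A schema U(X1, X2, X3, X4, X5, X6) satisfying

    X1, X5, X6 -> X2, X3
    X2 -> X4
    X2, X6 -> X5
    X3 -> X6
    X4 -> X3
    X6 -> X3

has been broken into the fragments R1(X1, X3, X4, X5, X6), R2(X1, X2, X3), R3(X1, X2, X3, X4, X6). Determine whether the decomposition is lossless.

Chase test. Columns are X1, X2, X3, X4, X5, X6; row i has aⱼ where attribute j ∈ Ri, else bᵢⱼ.
Initial tableau (one row per fragment):
  row 1: a1 b12 a3 a4 a5 a6
  row 2: a1 a2 a3 b24 b25 b26
  row 3: a1 a2 a3 a4 b35 a6
Rows 2 and 3 agree on X2; apply X2→X4 and equate their X4 entries.
Rows 1 and 2 agree on X3; apply X3→X6 and equate their X6 entries.
Rows 2 and 3 agree on X2, X6; apply X2, X6→X5 and equate their X5 entries.
No row becomes fully distinguished — the join is lossy.

No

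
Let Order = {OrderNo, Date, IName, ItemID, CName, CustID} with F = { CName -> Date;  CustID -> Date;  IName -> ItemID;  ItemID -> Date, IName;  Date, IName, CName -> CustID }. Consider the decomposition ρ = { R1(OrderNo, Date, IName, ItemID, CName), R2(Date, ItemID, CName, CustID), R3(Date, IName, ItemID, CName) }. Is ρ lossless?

Yes

Chase test. Columns are OrderNo, Date, IName, ItemID, CName, CustID; row i has aⱼ where attribute j ∈ Ri, else bᵢⱼ.
Initial tableau (one row per fragment):
  row 1: a1 a2 a3 a4 a5 b16
  row 2: b21 a2 b23 a4 a5 a6
  row 3: b31 a2 a3 a4 a5 b36
Rows 1 and 2 agree on ItemID; apply ItemID→Date, IName and equate their Date, IName entries.
Rows 1 and 2 agree on Date, IName, CName; apply Date, IName, CName→CustID and equate their CustID entries.
Rows 1 and 3 agree on Date, IName, CName; apply Date, IName, CName→CustID and equate their CustID entries.
Row 1 is now all distinguished symbols — the join is lossless.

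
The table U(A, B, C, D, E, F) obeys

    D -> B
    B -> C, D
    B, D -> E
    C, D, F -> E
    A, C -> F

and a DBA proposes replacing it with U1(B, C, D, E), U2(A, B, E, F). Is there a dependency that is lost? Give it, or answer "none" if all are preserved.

A, C -> F

Check A, C → F: no single fragment contains all of {A, C, F}, and the restricted closure of {A, C} across the fragments never reaches {F}.
D → B is preserved.
B → C, D is preserved.
B, D → E is preserved.
C, D, F → E is preserved.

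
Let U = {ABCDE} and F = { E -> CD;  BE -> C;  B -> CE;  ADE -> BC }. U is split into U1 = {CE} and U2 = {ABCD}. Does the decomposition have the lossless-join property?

No

Common attributes: U1 ∩ U2 = {C}.
No dependency enlarges {C}, so (C)⁺ = {C}.
The closure contains neither all of U1 = {CE} nor all of U2 = {ABCD}, so the common attributes are not a superkey of either fragment. The join is lossy.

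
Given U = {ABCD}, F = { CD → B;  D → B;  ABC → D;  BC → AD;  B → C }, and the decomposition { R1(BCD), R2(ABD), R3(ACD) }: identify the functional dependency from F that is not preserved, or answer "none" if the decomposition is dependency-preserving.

none

CD → B lies within R1.
D → B lies within R1.
ABC → D: restricted closure across fragments reaches D.
BC → AD: restricted closure across fragments reaches AD.
B → C lies within R1.
Every dependency is enforceable on the fragments, so the decomposition is dependency-preserving.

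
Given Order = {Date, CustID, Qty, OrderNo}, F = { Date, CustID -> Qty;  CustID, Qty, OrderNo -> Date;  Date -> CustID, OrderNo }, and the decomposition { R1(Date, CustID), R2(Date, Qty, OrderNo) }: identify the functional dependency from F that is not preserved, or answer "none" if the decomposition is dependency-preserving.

Check CustID, Qty, OrderNo → Date: no single fragment contains all of {Date, CustID, Qty, OrderNo}, and the restricted closure of {CustID, Qty, OrderNo} across the fragments never reaches {Date}.
Date, CustID → Qty is preserved.
Date → CustID, OrderNo is preserved.

CustID, Qty, OrderNo -> Date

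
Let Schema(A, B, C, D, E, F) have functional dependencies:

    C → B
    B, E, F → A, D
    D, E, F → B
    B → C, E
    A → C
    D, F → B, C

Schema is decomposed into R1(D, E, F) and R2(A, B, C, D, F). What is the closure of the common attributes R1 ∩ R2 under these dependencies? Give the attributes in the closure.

R1 ∩ R2 = {D, F}.
D, F → B, C applies, adding B, C
B → C, E applies, adding E
B, E, F → A, D applies, adding A
Closure: {A, B, C, D, E, F}.

A, B, C, D, E, F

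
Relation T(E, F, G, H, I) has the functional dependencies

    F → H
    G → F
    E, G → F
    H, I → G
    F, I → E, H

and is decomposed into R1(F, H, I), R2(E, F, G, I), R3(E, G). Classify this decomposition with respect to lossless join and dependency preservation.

Lossless test (chase): Rows 1 and 2 agree on F; apply F→H and equate their H entries. Rows 2 and 3 agree on G; apply G→F and equate their F entries. Rows 1 and 2 agree on H, I; apply H, I→G and equate their G entries. Rows 1 and 2 agree on F, I; apply F, I→E, H and equate their E, H entries. Rows 1 and 3 agree on F; apply F→H and equate their H entries. Row 1 is now all distinguished symbols — the join is lossless.
Dependency preservation: H, I → G; F, I → E, H are not contained in any single fragment, but the restricted closure of each left-hand side across the fragments still reaches the right-hand side; the remaining FDs each lie inside some fragment. All dependencies are preserved.

lossless and dependency-preserving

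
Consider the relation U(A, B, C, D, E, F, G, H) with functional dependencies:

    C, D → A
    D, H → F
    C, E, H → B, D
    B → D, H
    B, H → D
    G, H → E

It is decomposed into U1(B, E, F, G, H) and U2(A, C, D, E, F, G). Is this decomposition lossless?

Common attributes: U1 ∩ U2 = {E, F, G}.
No dependency enlarges {E, F, G}, so (E, F, G)⁺ = {E, F, G}.
The closure contains neither all of U1 = {B, E, F, G, H} nor all of U2 = {A, C, D, E, F, G}, so the common attributes are not a superkey of either fragment. The join is lossy.

No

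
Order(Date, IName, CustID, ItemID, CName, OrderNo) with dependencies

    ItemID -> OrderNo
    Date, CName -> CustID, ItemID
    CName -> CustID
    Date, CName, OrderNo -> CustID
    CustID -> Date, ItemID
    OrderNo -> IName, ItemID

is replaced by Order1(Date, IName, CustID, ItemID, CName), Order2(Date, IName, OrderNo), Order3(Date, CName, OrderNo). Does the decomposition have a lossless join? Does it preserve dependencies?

lossless but not dependency-preserving

Lossless test (chase): Rows 1 and 3 agree on Date, CName; apply Date, CName→CustID, ItemID and equate their CustID, ItemID entries. Rows 2 and 3 agree on OrderNo; apply OrderNo→IName, ItemID and equate their IName, ItemID entries. Rows 1 and 2 agree on ItemID; apply ItemID→OrderNo and equate their OrderNo entries. Row 1 is now all distinguished symbols — the join is lossless.
Dependency preservation: the restricted closure of {ItemID} across the fragments never reaches {OrderNo}, so ItemID → OrderNo cannot be enforced without a join — not preserved.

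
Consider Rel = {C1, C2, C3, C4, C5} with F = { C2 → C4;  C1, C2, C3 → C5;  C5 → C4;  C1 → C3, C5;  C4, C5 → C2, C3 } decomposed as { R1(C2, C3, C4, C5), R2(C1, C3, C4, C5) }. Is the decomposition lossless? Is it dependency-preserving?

lossless and dependency-preserving

Lossless test: (C3, C4, C5)⁺ = {C2, C3, C4, C5}, which contains all of one fragment — lossless.
Dependency preservation: C1, C2, C3 → C5 is not contained in any single fragment, but the restricted closure of its left-hand side across the fragments still reaches the right-hand side; the remaining FDs each lie inside some fragment. All dependencies are preserved.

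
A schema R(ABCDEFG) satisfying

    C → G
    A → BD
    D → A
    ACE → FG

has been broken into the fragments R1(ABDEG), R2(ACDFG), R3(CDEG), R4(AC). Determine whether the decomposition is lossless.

Chase test. Columns are ABCDEFG; row i has aⱼ where attribute j ∈ Ri, else bᵢⱼ.
Initial tableau (one row per fragment):
  row 1: a1 a2 b13 a4 a5 b16 a7
  row 2: a1 b22 a3 a4 b25 a6 a7
  row 3: b31 b32 a3 a4 a5 b36 a7
  row 4: a1 b42 a3 b44 b45 b46 b47
Rows 2 and 4 agree on C; apply C→G and equate their G entries.
Rows 1 and 2 agree on A; apply A→BD and equate their BD entries.
Rows 1 and 4 agree on A; apply A→BD and equate their BD entries.
Rows 1 and 3 agree on D; apply D→A and equate their A entries.
Rows 1 and 3 agree on A; apply A→BD and equate their BD entries.
No row becomes fully distinguished — the join is lossy.

No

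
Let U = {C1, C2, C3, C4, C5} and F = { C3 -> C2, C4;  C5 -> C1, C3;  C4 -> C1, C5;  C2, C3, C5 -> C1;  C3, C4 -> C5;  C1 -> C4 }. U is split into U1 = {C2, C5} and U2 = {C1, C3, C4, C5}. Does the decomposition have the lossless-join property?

Yes

Common attributes: U1 ∩ U2 = {C5}.
Closure of {C5}: C5 → C1, C3 applies, adding C1, C3; C1 → C4 applies, adding C4; C3 → C2, C4 applies, adding C2. So (C5)⁺ = {C1, C2, C3, C4, C5}.
This closure contains every attribute of U1, so U1 ∩ U2 → U1. The join is lossless.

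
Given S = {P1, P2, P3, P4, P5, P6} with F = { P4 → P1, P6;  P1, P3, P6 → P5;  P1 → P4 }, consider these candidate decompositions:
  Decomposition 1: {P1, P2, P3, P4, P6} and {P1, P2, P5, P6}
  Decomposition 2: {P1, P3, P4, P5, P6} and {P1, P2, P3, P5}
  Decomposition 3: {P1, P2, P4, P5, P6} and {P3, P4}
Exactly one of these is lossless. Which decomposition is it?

Decomposition 2

Decomposition 1: common = {P1, P2, P6}, closure = {P1, P2, P4, P6} → lossy.
Decomposition 2: common = {P1, P3, P5}, closure = {P1, P3, P4, P5, P6} → lossless.
Decomposition 3: common = {P4}, closure = {P1, P4, P6} → lossy.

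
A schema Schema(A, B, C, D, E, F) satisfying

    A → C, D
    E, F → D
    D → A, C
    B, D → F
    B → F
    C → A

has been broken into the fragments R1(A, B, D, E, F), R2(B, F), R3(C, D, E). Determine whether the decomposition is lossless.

Chase test. Columns are A, B, C, D, E, F; row i has aⱼ where attribute j ∈ Ri, else bᵢⱼ.
Initial tableau (one row per fragment):
  row 1: a1 a2 b13 a4 a5 a6
  row 2: b21 a2 b23 b24 b25 a6
  row 3: b31 b32 a3 a4 a5 b36
Rows 1 and 3 agree on D; apply D→A, C and equate their A, C entries.
Row 1 is now all distinguished symbols — the join is lossless.

Yes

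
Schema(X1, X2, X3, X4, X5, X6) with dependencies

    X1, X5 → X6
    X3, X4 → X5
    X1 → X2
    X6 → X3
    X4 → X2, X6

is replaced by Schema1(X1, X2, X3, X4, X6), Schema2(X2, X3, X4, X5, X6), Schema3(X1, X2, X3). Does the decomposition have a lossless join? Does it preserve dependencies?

lossless but not dependency-preserving

Lossless test (chase): Rows 1 and 2 agree on X3, X4; apply X3, X4→X5 and equate their X5 entries. Row 1 is now all distinguished symbols — the join is lossless.
Dependency preservation: the restricted closure of {X1, X5} across the fragments never reaches {X6}, so X1, X5 → X6 cannot be enforced without a join — not preserved.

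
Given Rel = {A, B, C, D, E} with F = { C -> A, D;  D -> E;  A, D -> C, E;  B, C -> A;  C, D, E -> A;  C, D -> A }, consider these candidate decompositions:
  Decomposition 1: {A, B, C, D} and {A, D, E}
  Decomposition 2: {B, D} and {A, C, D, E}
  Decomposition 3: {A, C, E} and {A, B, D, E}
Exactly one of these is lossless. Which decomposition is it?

Decomposition 1

Decomposition 1: common = {A, D}, closure = {A, C, D, E} → lossless.
Decomposition 2: common = {D}, closure = {D, E} → lossy.
Decomposition 3: common = {A, E}, closure = {A, E} → lossy.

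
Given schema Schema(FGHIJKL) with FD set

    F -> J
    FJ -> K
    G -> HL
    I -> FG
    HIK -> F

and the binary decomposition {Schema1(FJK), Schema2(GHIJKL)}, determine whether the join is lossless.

No

Common attributes: Schema1 ∩ Schema2 = {JK}.
No dependency enlarges {JK}, so (JK)⁺ = {JK}.
The closure contains neither all of Schema1 = {FJK} nor all of Schema2 = {GHIJKL}, so the common attributes are not a superkey of either fragment. The join is lossy.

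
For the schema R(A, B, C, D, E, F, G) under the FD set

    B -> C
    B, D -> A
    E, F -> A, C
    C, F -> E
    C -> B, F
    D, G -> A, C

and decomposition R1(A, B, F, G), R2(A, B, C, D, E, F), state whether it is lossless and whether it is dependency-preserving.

lossy and not dependency-preserving

Lossless test: (A, B, F)⁺ = {A, B, C, E, F}, which is a superkey of neither fragment — lossy.
Dependency preservation: the restricted closure of {D, G} across the fragments never reaches {A, C}, so D, G → A, C cannot be enforced without a join — not preserved.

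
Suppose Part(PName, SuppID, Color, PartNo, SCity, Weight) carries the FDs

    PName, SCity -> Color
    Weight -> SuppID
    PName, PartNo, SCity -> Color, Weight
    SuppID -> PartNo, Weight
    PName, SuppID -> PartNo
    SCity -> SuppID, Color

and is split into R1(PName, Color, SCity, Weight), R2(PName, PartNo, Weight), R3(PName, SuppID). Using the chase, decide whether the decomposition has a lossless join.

Chase test. Columns are PName, SuppID, Color, PartNo, SCity, Weight; row i has aⱼ where attribute j ∈ Ri, else bᵢⱼ.
Initial tableau (one row per fragment):
  row 1: a1 b12 a3 b14 a5 a6
  row 2: a1 b22 b23 a4 b25 a6
  row 3: a1 a2 b33 b34 b35 b36
Rows 1 and 2 agree on Weight; apply Weight→SuppID and equate their SuppID entries.
Rows 1 and 2 agree on SuppID; apply SuppID→PartNo, Weight and equate their PartNo, Weight entries.
No row becomes fully distinguished — the join is lossy.

No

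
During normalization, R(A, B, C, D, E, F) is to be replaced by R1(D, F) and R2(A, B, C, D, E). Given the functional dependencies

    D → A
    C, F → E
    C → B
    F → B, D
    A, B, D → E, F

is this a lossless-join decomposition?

Common attributes: R1 ∩ R2 = {D}.
Closure of {D}: D → A applies, adding A. So (D)⁺ = {A, D}.
The closure contains neither all of R1 = {D, F} nor all of R2 = {A, B, C, D, E}, so the common attributes are not a superkey of either fragment. The join is lossy.

No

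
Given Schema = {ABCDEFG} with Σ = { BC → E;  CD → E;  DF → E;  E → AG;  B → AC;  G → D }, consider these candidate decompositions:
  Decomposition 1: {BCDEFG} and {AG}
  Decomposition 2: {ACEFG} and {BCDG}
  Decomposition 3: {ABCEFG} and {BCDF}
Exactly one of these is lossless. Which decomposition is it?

Decomposition 3

Decomposition 1: common = {G}, closure = {DG} → lossy.
Decomposition 2: common = {CG}, closure = {ACDEG} → lossy.
Decomposition 3: common = {BCF}, closure = {ABCDEFG} → lossless.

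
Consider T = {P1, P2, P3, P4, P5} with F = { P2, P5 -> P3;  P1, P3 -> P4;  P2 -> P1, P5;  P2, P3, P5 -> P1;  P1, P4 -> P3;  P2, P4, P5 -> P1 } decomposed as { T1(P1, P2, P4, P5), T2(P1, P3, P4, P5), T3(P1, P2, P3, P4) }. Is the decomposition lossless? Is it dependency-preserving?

lossless and dependency-preserving

Lossless test (chase): Rows 1 and 3 agree on P2; apply P2→P1, P5 and equate their P1, P5 entries. Rows 1 and 2 agree on P1, P4; apply P1, P4→P3 and equate their P3 entries. Row 1 is now all distinguished symbols — the join is lossless.
Dependency preservation: P2, P5 → P3; P2, P3, P5 → P1 are not contained in any single fragment, but the restricted closure of each left-hand side across the fragments still reaches the right-hand side; the remaining FDs each lie inside some fragment. All dependencies are preserved.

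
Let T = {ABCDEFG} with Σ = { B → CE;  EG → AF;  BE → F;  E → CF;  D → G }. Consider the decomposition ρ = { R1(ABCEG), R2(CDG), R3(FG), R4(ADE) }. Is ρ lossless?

Chase test. Columns are ABCDEFG; row i has aⱼ where attribute j ∈ Ri, else bᵢⱼ.
Initial tableau (one row per fragment):
  row 1: a1 a2 a3 b14 a5 b16 a7
  row 2: b21 b22 a3 a4 b25 b26 a7
  row 3: b31 b32 b33 b34 b35 a6 a7
  row 4: a1 b42 b43 a4 a5 b46 b47
Rows 1 and 4 agree on E; apply E→CF and equate their CF entries.
Rows 2 and 4 agree on D; apply D→G and equate their G entries.
No row becomes fully distinguished — the join is lossy.

No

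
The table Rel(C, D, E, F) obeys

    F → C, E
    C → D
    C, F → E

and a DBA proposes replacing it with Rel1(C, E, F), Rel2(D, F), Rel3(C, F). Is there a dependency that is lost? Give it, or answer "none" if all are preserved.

C → D

Check C → D: no single fragment contains all of {C, D}, and the restricted closure of {C} across the fragments never reaches {D}.
F → C, E is preserved.
C, F → E is preserved.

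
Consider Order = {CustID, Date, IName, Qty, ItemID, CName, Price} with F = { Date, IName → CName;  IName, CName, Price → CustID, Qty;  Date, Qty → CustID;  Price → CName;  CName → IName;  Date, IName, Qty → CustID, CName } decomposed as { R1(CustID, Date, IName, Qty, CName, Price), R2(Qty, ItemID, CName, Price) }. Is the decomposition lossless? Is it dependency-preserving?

Lossless test: (Qty, CName, Price)⁺ = {CustID, IName, Qty, CName, Price}, which is a superkey of neither fragment — lossy.
Dependency preservation: every FD's attributes lie within a single fragment, so each can be enforced locally — preserved.

lossy but dependency-preserving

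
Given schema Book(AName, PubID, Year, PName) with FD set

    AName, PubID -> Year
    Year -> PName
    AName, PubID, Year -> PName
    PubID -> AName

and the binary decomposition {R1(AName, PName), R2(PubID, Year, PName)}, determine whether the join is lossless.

No

Common attributes: R1 ∩ R2 = {PName}.
No dependency enlarges {PName}, so (PName)⁺ = {PName}.
The closure contains neither all of R1 = {AName, PName} nor all of R2 = {PubID, Year, PName}, so the common attributes are not a superkey of either fragment. The join is lossy.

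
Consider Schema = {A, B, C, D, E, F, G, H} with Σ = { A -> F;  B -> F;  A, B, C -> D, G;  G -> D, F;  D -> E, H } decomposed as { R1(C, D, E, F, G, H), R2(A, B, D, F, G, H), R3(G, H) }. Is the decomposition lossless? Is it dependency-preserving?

lossy and not dependency-preserving

Lossless test (chase): Rows 1 and 3 agree on G; apply G→D, F and equate their D, F entries. Rows 1 and 2 agree on D; apply D→E, H and equate their E, H entries. Rows 1 and 3 agree on D; apply D→E, H and equate their E, H entries. No row becomes fully distinguished — the join is lossy.
Dependency preservation: the restricted closure of {A, B, C} across the fragments never reaches {D, G}, so A, B, C → D, G cannot be enforced without a join — not preserved.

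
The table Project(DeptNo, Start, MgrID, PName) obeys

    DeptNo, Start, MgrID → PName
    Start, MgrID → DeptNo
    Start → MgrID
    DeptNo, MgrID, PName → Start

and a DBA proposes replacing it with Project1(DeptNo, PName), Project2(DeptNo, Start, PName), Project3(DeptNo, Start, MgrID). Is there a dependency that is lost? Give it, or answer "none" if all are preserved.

Check DeptNo, MgrID, PName → Start: no single fragment contains all of {DeptNo, Start, MgrID, PName}, and the restricted closure of {DeptNo, MgrID, PName} across the fragments never reaches {Start}.
DeptNo, Start, MgrID → PName is preserved.
Start, MgrID → DeptNo is preserved.
Start → MgrID is preserved.

DeptNo, MgrID, PName → Start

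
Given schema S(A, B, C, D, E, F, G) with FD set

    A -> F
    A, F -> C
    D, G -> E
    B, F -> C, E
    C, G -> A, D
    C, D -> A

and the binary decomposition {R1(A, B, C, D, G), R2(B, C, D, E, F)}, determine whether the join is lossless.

Common attributes: R1 ∩ R2 = {B, C, D}.
Closure of {B, C, D}: C, D → A applies, adding A; A → F applies, adding F; B, F → C, E applies, adding E. So (B, C, D)⁺ = {A, B, C, D, E, F}.
This closure contains every attribute of R2, so R1 ∩ R2 → R2. The join is lossless.

Yes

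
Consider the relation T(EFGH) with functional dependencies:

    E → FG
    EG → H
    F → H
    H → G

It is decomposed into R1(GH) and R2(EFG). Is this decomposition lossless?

No

Common attributes: R1 ∩ R2 = {G}.
No dependency enlarges {G}, so (G)⁺ = {G}.
The closure contains neither all of R1 = {GH} nor all of R2 = {EFG}, so the common attributes are not a superkey of either fragment. The join is lossy.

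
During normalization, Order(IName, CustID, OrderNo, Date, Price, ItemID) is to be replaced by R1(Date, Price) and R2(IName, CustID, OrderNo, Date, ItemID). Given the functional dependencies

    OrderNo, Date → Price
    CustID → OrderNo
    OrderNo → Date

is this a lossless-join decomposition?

Common attributes: R1 ∩ R2 = {Date}.
No dependency enlarges {Date}, so (Date)⁺ = {Date}.
The closure contains neither all of R1 = {Date, Price} nor all of R2 = {IName, CustID, OrderNo, Date, ItemID}, so the common attributes are not a superkey of either fragment. The join is lossy.

No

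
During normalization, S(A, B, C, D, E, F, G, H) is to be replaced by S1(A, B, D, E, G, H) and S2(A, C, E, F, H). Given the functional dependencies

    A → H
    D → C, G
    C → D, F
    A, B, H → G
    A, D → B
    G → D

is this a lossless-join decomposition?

Common attributes: S1 ∩ S2 = {A, E, H}.
No dependency enlarges {A, E, H}, so (A, E, H)⁺ = {A, E, H}.
The closure contains neither all of S1 = {A, B, D, E, G, H} nor all of S2 = {A, C, E, F, H}, so the common attributes are not a superkey of either fragment. The join is lossy.

No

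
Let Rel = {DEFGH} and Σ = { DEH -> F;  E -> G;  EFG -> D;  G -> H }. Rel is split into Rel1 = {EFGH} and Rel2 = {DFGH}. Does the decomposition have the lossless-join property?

Common attributes: Rel1 ∩ Rel2 = {FGH}.
No dependency enlarges {FGH}, so (FGH)⁺ = {FGH}.
The closure contains neither all of Rel1 = {EFGH} nor all of Rel2 = {DFGH}, so the common attributes are not a superkey of either fragment. The join is lossy.

No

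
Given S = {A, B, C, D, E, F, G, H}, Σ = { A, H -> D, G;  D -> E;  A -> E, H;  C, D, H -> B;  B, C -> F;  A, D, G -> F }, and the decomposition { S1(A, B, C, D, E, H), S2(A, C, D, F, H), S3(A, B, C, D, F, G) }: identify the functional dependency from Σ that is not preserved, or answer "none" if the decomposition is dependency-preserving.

none

A, H → D, G: restricted closure across fragments reaches D, G.
D → E lies within S1.
A → E, H lies within S1.
C, D, H → B lies within S1.
B, C → F lies within S3.
A, D, G → F lies within S3.
Every dependency is enforceable on the fragments, so the decomposition is dependency-preserving.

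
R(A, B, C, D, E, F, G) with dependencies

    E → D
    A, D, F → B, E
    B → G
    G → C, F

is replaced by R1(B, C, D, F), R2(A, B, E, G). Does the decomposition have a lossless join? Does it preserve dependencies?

lossy and not dependency-preserving

Lossless test: (B)⁺ = {B, C, F, G}, which is a superkey of neither fragment — lossy.
Dependency preservation: the restricted closure of {E} across the fragments never reaches {D}, so E → D cannot be enforced without a join — not preserved.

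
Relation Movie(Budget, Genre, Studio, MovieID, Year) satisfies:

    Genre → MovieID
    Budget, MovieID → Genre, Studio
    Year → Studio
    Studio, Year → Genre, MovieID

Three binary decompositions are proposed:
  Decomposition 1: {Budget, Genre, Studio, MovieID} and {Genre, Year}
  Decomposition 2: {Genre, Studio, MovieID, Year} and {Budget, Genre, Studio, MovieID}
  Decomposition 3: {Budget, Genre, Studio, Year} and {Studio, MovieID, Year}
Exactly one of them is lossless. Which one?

Decomposition 3

Decomposition 1: common = {Genre}, closure = {Genre, MovieID} → lossy.
Decomposition 2: common = {Genre, Studio, MovieID}, closure = {Genre, Studio, MovieID} → lossy.
Decomposition 3: common = {Studio, Year}, closure = {Genre, Studio, MovieID, Year} → lossless.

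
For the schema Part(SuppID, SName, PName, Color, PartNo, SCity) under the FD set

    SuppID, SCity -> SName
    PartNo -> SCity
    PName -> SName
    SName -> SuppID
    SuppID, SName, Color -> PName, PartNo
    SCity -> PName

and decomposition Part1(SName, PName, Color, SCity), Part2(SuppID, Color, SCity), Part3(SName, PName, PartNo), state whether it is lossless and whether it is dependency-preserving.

lossy and not dependency-preserving

Lossless test (chase): Rows 1 and 3 agree on SName; apply SName→SuppID and equate their SuppID entries. Rows 1 and 2 agree on SCity; apply SCity→PName and equate their PName entries. Rows 1 and 2 agree on PName; apply PName→SName and equate their SName entries. Rows 1 and 2 agree on SName; apply SName→SuppID and equate their SuppID entries. Rows 1 and 2 agree on SuppID, SName, Color; apply SuppID, SName, Color→PName, PartNo and equate their PName, PartNo entries. No row becomes fully distinguished — the join is lossy.
Dependency preservation: the restricted closure of {PartNo} across the fragments never reaches {SCity}, so PartNo → SCity cannot be enforced without a join — not preserved.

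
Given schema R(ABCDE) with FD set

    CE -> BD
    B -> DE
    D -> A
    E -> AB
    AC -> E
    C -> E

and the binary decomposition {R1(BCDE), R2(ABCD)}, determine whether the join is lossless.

Yes

Common attributes: R1 ∩ R2 = {BCD}.
Closure of {BCD}: B → DE applies, adding E; D → A applies, adding A. So (BCD)⁺ = {ABCDE}.
This closure contains every attribute of R1, so R1 ∩ R2 → R1. The join is lossless.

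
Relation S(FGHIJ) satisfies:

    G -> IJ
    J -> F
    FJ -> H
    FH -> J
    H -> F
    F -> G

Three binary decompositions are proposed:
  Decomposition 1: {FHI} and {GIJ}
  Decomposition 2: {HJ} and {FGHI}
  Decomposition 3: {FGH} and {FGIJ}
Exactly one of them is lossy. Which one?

Decomposition 1: common = {I}, closure = {I} → lossy.
Decomposition 2: common = {H}, closure = {FGHIJ} → lossless.
Decomposition 3: common = {FG}, closure = {FGHIJ} → lossless.

Decomposition 1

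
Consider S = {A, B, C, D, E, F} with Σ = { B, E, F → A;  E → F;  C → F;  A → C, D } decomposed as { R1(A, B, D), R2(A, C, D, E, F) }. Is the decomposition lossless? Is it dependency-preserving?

lossy and not dependency-preserving

Lossless test: (A, D)⁺ = {A, C, D, F}, which is a superkey of neither fragment — lossy.
Dependency preservation: the restricted closure of {B, E, F} across the fragments never reaches {A}, so B, E, F → A cannot be enforced without a join — not preserved.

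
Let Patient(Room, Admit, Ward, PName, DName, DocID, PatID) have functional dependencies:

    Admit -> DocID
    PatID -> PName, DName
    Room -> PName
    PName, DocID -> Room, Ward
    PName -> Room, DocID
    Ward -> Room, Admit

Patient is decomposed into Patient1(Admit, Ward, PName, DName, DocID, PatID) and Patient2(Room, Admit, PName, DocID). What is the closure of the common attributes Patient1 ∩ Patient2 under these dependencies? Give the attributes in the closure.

Patient1 ∩ Patient2 = {Admit, PName, DocID}.
PName, DocID → Room, Ward applies, adding Room, Ward
Closure: {Room, Admit, Ward, PName, DocID}.

Room, Admit, Ward, PName, DocID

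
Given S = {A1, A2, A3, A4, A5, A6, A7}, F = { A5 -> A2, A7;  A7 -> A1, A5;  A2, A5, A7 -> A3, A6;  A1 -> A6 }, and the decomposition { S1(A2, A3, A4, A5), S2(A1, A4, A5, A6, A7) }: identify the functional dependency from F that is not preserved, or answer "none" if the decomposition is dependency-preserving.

A5 → A2, A7: restricted closure across fragments reaches A2, A7.
A7 → A1, A5 lies within S2.
A2, A5, A7 → A3, A6: restricted closure across fragments reaches A3, A6.
A1 → A6 lies within S2.
Every dependency is enforceable on the fragments, so the decomposition is dependency-preserving.

none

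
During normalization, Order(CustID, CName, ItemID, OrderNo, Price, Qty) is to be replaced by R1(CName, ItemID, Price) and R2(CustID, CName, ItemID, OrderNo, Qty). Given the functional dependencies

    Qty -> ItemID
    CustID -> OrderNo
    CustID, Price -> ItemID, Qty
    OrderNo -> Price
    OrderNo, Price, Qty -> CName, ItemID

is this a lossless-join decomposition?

No

Common attributes: R1 ∩ R2 = {CName, ItemID}.
No dependency enlarges {CName, ItemID}, so (CName, ItemID)⁺ = {CName, ItemID}.
The closure contains neither all of R1 = {CName, ItemID, Price} nor all of R2 = {CustID, CName, ItemID, OrderNo, Qty}, so the common attributes are not a superkey of either fragment. The join is lossy.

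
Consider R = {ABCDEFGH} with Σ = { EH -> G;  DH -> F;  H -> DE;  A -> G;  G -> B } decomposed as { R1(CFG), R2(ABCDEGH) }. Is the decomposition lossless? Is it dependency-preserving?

lossy and not dependency-preserving

Lossless test: (CG)⁺ = {BCG}, which is a superkey of neither fragment — lossy.
Dependency preservation: the restricted closure of {DH} across the fragments never reaches {F}, so DH → F cannot be enforced without a join — not preserved.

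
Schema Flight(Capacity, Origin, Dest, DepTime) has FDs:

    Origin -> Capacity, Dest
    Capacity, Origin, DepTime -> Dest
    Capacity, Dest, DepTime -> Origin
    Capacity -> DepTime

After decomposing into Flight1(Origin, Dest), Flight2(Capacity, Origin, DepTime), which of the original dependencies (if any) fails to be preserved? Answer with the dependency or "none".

Capacity, Dest, DepTime -> Origin

Check Capacity, Dest, DepTime → Origin: no single fragment contains all of {Capacity, Origin, Dest, DepTime}, and the restricted closure of {Capacity, Dest, DepTime} across the fragments never reaches {Origin}.
Origin → Capacity, Dest is preserved.
Capacity, Origin, DepTime → Dest is preserved.
Capacity → DepTime is preserved.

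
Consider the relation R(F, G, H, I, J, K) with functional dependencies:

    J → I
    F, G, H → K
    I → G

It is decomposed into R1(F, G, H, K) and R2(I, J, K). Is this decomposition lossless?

No

Common attributes: R1 ∩ R2 = {K}.
No dependency enlarges {K}, so (K)⁺ = {K}.
The closure contains neither all of R1 = {F, G, H, K} nor all of R2 = {I, J, K}, so the common attributes are not a superkey of either fragment. The join is lossy.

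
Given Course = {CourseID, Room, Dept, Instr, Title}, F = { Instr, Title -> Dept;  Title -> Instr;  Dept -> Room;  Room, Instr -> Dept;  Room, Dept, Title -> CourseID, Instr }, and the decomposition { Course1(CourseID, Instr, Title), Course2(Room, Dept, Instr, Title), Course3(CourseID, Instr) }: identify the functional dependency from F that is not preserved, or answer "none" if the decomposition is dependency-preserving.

Instr, Title → Dept lies within Course2.
Title → Instr lies within Course1.
Dept → Room lies within Course2.
Room, Instr → Dept lies within Course2.
Room, Dept, Title → CourseID, Instr: restricted closure across fragments reaches CourseID, Instr.
Every dependency is enforceable on the fragments, so the decomposition is dependency-preserving.

none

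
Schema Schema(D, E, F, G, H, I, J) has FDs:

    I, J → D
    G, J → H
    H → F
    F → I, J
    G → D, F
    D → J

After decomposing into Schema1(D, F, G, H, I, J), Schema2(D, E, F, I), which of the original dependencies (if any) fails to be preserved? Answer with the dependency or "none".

I, J → D lies within Schema1.
G, J → H lies within Schema1.
H → F lies within Schema1.
F → I, J lies within Schema1.
G → D, F lies within Schema1.
D → J lies within Schema1.
Every dependency is enforceable on the fragments, so the decomposition is dependency-preserving.

none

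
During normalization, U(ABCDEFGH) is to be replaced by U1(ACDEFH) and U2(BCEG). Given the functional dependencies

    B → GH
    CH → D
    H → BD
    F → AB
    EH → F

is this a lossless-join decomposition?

No

Common attributes: U1 ∩ U2 = {CE}.
No dependency enlarges {CE}, so (CE)⁺ = {CE}.
The closure contains neither all of U1 = {ACDEFH} nor all of U2 = {BCEG}, so the common attributes are not a superkey of either fragment. The join is lossy.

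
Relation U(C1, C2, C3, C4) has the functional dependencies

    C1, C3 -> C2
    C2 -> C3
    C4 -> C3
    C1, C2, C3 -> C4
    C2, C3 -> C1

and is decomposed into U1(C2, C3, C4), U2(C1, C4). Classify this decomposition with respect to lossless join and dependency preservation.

Lossless test: (C4)⁺ = {C3, C4}, which is a superkey of neither fragment — lossy.
Dependency preservation: the restricted closure of {C1, C3} across the fragments never reaches {C2}, so C1, C3 → C2 cannot be enforced without a join — not preserved.

lossy and not dependency-preserving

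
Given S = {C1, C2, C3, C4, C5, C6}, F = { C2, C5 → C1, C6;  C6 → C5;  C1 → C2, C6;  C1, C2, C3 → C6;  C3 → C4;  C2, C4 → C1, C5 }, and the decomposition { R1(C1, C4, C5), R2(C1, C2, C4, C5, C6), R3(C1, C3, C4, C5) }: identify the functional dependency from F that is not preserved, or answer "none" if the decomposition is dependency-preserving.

C2, C5 → C1, C6 lies within R2.
C6 → C5 lies within R2.
C1 → C2, C6 lies within R2.
C1, C2, C3 → C6: restricted closure across fragments reaches C6.
C3 → C4 lies within R3.
C2, C4 → C1, C5 lies within R2.
Every dependency is enforceable on the fragments, so the decomposition is dependency-preserving.

none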